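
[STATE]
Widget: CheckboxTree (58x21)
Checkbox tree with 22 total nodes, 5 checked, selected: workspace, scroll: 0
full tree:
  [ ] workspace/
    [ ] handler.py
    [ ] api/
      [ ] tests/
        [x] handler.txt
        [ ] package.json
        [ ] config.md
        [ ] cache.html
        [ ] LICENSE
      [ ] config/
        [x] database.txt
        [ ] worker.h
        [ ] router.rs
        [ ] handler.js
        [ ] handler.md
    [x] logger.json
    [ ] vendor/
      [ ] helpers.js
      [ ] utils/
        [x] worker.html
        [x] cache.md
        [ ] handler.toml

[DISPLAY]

>[-] workspace/                                           
   [ ] handler.py                                         
   [-] api/                                               
     [-] tests/                                           
       [x] handler.txt                                    
       [ ] package.json                                   
       [ ] config.md                                      
       [ ] cache.html                                     
       [ ] LICENSE                                        
     [-] config/                                          
       [x] database.txt                                   
       [ ] worker.h                                       
       [ ] router.rs                                      
       [ ] handler.js                                     
       [ ] handler.md                                     
   [x] logger.json                                        
   [-] vendor/                                            
     [ ] helpers.js                                       
     [-] utils/                                           
       [x] worker.html                                    
       [x] cache.md                                       


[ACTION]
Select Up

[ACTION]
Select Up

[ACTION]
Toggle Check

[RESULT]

>[x] workspace/                                           
   [x] handler.py                                         
   [x] api/                                               
     [x] tests/                                           
       [x] handler.txt                                    
       [x] package.json                                   
       [x] config.md                                      
       [x] cache.html                                     
       [x] LICENSE                                        
     [x] config/                                          
       [x] database.txt                                   
       [x] worker.h                                       
       [x] router.rs                                      
       [x] handler.js                                     
       [x] handler.md                                     
   [x] logger.json                                        
   [x] vendor/                                            
     [x] helpers.js                                       
     [x] utils/                                           
       [x] worker.html                                    
       [x] cache.md                                       


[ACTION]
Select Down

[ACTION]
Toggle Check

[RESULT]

 [-] workspace/                                           
>  [ ] handler.py                                         
   [x] api/                                               
     [x] tests/                                           
       [x] handler.txt                                    
       [x] package.json                                   
       [x] config.md                                      
       [x] cache.html                                     
       [x] LICENSE                                        
     [x] config/                                          
       [x] database.txt                                   
       [x] worker.h                                       
       [x] router.rs                                      
       [x] handler.js                                     
       [x] handler.md                                     
   [x] logger.json                                        
   [x] vendor/                                            
     [x] helpers.js                                       
     [x] utils/                                           
       [x] worker.html                                    
       [x] cache.md                                       


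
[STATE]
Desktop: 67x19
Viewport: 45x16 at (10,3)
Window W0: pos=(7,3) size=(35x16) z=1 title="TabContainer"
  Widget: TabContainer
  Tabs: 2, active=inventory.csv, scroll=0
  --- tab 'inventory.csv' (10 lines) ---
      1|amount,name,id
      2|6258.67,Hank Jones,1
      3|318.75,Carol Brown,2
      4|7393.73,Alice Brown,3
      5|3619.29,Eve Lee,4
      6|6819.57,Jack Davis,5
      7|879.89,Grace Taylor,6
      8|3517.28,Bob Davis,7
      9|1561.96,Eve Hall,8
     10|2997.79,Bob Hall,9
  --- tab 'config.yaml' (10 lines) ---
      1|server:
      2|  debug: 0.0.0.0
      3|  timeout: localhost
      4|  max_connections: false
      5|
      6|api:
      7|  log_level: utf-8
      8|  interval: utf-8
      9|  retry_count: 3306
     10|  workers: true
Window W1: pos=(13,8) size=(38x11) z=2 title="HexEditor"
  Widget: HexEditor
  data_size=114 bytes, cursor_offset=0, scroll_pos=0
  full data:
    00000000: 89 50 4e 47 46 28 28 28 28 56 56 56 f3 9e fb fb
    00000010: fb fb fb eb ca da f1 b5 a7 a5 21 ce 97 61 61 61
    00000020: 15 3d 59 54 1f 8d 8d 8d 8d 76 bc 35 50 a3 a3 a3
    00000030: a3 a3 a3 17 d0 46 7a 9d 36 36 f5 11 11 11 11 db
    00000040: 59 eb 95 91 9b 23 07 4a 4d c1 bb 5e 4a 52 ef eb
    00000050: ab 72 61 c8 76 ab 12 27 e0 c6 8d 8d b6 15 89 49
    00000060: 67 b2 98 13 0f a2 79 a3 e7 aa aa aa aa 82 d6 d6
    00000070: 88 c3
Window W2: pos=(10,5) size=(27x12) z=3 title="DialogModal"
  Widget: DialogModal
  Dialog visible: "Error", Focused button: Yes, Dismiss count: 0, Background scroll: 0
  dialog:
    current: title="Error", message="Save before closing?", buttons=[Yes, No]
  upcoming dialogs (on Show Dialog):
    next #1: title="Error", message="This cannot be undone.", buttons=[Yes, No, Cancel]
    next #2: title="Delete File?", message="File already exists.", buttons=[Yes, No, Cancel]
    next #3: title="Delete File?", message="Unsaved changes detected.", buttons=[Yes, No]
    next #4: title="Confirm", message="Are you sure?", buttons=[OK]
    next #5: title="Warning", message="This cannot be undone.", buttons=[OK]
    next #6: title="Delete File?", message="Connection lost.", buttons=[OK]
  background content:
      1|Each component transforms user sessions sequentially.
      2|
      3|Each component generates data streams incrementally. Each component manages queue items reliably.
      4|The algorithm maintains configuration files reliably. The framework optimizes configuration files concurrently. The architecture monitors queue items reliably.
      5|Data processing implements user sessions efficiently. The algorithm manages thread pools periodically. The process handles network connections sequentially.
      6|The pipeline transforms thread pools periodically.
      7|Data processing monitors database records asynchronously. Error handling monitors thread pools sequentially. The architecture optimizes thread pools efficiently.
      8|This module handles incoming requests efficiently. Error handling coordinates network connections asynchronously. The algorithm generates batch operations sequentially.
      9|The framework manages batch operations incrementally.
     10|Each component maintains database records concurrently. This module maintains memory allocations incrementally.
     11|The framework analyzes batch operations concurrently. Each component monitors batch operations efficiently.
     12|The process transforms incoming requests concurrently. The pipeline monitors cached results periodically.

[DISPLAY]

━━━━━━━━━━━━━━━━━━━━━━━━━━━━━━━┓             
abContainer                    ┃             
┏━━━━━━━━━━━━━━━━━━━━━━━━━┓────┨             
┃ DialogModal             ┃    ┃             
┠─────────────────────────┨────┃             
┃Each component transforms┃━━━━━━━━━━━━━┓    
┃  ┌───────────────────┐  ┃             ┃    
┃Ea│       Error       │s ┃─────────────┨    
┃Th│Save before closing│ c┃6 28 28 28  2┃    
┃Da│     [Yes]  No     │nt┃a da f1 b5  a┃    
┃Th└───────────────────┘ t┃f 8d 8d 8d  8┃    
┃Data processing monitors ┃0 46 7a 9d  3┃    
┃This module handles incom┃b 23 07 4a  4┃    
┗━━━━━━━━━━━━━━━━━━━━━━━━━┛6 ab 12 27  e┃    
97.┃00000060  67 b2 98 13 0f a2 79 a3  e┃    
━━━┗━━━━━━━━━━━━━━━━━━━━━━━━━━━━━━━━━━━━┛    


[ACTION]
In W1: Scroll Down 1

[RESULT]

━━━━━━━━━━━━━━━━━━━━━━━━━━━━━━━┓             
abContainer                    ┃             
┏━━━━━━━━━━━━━━━━━━━━━━━━━┓────┨             
┃ DialogModal             ┃    ┃             
┠─────────────────────────┨────┃             
┃Each component transforms┃━━━━━━━━━━━━━┓    
┃  ┌───────────────────┐  ┃             ┃    
┃Ea│       Error       │s ┃─────────────┨    
┃Th│Save before closing│ c┃a da f1 b5  a┃    
┃Da│     [Yes]  No     │nt┃f 8d 8d 8d  8┃    
┃Th└───────────────────┘ t┃0 46 7a 9d  3┃    
┃Data processing monitors ┃b 23 07 4a  4┃    
┃This module handles incom┃6 ab 12 27  e┃    
┗━━━━━━━━━━━━━━━━━━━━━━━━━┛f a2 79 a3  e┃    
97.┃00000070  88 c3                     ┃    
━━━┗━━━━━━━━━━━━━━━━━━━━━━━━━━━━━━━━━━━━┛    


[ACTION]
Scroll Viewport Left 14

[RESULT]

       ┏━━━━━━━━━━━━━━━━━━━━━━━━━━━━━━━━━┓   
       ┃ TabContainer                    ┃   
       ┠──┏━━━━━━━━━━━━━━━━━━━━━━━━━┓────┨   
       ┃[i┃ DialogModal             ┃    ┃   
       ┃──┠─────────────────────────┨────┃   
       ┃am┃Each component transforms┃━━━━━━━━
       ┃62┃  ┌───────────────────┐  ┃        
       ┃31┃Ea│       Error       │s ┃────────
       ┃73┃Th│Save before closing│ c┃a da f1 
       ┃36┃Da│     [Yes]  No     │nt┃f 8d 8d 
       ┃68┃Th└───────────────────┘ t┃0 46 7a 
       ┃87┃Data processing monitors ┃b 23 07 
       ┃35┃This module handles incom┃6 ab 12 
       ┃15┗━━━━━━━━━━━━━━━━━━━━━━━━━┛f a2 79 
       ┃2997.┃00000070  88 c3                
       ┗━━━━━┗━━━━━━━━━━━━━━━━━━━━━━━━━━━━━━━


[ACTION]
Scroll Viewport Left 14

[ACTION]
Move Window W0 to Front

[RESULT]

       ┏━━━━━━━━━━━━━━━━━━━━━━━━━━━━━━━━━┓   
       ┃ TabContainer                    ┃   
       ┠─────────────────────────────────┨   
       ┃[inventory.csv]│ config.yaml     ┃   
       ┃─────────────────────────────────┃   
       ┃amount,name,id                   ┃━━━
       ┃6258.67,Hank Jones,1             ┃   
       ┃318.75,Carol Brown,2             ┃───
       ┃7393.73,Alice Brown,3            ┃f1 
       ┃3619.29,Eve Lee,4                ┃8d 
       ┃6819.57,Jack Davis,5             ┃7a 
       ┃879.89,Grace Taylor,6            ┃07 
       ┃3517.28,Bob Davis,7              ┃12 
       ┃1561.96,Eve Hall,8               ┃79 
       ┃2997.79,Bob Hall,9               ┃   
       ┗━━━━━━━━━━━━━━━━━━━━━━━━━━━━━━━━━┛━━━


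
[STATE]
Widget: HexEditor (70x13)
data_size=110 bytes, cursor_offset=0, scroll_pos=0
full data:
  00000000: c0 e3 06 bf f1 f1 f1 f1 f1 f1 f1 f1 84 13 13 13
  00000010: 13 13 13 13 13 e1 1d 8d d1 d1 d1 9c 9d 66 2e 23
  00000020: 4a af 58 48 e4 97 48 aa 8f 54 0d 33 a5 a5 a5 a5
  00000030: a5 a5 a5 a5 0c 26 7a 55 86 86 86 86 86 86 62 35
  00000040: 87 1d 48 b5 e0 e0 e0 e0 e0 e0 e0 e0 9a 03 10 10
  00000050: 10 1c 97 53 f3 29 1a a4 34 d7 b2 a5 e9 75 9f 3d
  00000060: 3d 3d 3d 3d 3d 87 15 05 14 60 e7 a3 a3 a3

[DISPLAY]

00000000  C0 e3 06 bf f1 f1 f1 f1  f1 f1 f1 f1 84 13 13 13  |.........
00000010  13 13 13 13 13 e1 1d 8d  d1 d1 d1 9c 9d 66 2e 23  |.........
00000020  4a af 58 48 e4 97 48 aa  8f 54 0d 33 a5 a5 a5 a5  |J.XH..H..
00000030  a5 a5 a5 a5 0c 26 7a 55  86 86 86 86 86 86 62 35  |.....&zU.
00000040  87 1d 48 b5 e0 e0 e0 e0  e0 e0 e0 e0 9a 03 10 10  |..H......
00000050  10 1c 97 53 f3 29 1a a4  34 d7 b2 a5 e9 75 9f 3d  |...S.)..4
00000060  3d 3d 3d 3d 3d 87 15 05  14 60 e7 a3 a3 a3        |=====....
                                                                      
                                                                      
                                                                      
                                                                      
                                                                      
                                                                      


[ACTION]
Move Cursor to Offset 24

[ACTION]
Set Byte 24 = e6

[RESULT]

00000000  c0 e3 06 bf f1 f1 f1 f1  f1 f1 f1 f1 84 13 13 13  |.........
00000010  13 13 13 13 13 e1 1d 8d  E6 d1 d1 9c 9d 66 2e 23  |.........
00000020  4a af 58 48 e4 97 48 aa  8f 54 0d 33 a5 a5 a5 a5  |J.XH..H..
00000030  a5 a5 a5 a5 0c 26 7a 55  86 86 86 86 86 86 62 35  |.....&zU.
00000040  87 1d 48 b5 e0 e0 e0 e0  e0 e0 e0 e0 9a 03 10 10  |..H......
00000050  10 1c 97 53 f3 29 1a a4  34 d7 b2 a5 e9 75 9f 3d  |...S.)..4
00000060  3d 3d 3d 3d 3d 87 15 05  14 60 e7 a3 a3 a3        |=====....
                                                                      
                                                                      
                                                                      
                                                                      
                                                                      
                                                                      


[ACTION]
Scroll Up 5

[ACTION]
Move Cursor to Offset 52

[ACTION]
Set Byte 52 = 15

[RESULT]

00000000  c0 e3 06 bf f1 f1 f1 f1  f1 f1 f1 f1 84 13 13 13  |.........
00000010  13 13 13 13 13 e1 1d 8d  e6 d1 d1 9c 9d 66 2e 23  |.........
00000020  4a af 58 48 e4 97 48 aa  8f 54 0d 33 a5 a5 a5 a5  |J.XH..H..
00000030  a5 a5 a5 a5 15 26 7a 55  86 86 86 86 86 86 62 35  |.....&zU.
00000040  87 1d 48 b5 e0 e0 e0 e0  e0 e0 e0 e0 9a 03 10 10  |..H......
00000050  10 1c 97 53 f3 29 1a a4  34 d7 b2 a5 e9 75 9f 3d  |...S.)..4
00000060  3d 3d 3d 3d 3d 87 15 05  14 60 e7 a3 a3 a3        |=====....
                                                                      
                                                                      
                                                                      
                                                                      
                                                                      
                                                                      


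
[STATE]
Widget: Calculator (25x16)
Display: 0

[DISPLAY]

                        0
┌───┬───┬───┬───┐        
│ 7 │ 8 │ 9 │ ÷ │        
├───┼───┼───┼───┤        
│ 4 │ 5 │ 6 │ × │        
├───┼───┼───┼───┤        
│ 1 │ 2 │ 3 │ - │        
├───┼───┼───┼───┤        
│ 0 │ . │ = │ + │        
├───┼───┼───┼───┤        
│ C │ MC│ MR│ M+│        
└───┴───┴───┴───┘        
                         
                         
                         
                         


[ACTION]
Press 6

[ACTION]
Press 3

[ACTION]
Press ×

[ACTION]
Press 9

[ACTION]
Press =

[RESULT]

                      567
┌───┬───┬───┬───┐        
│ 7 │ 8 │ 9 │ ÷ │        
├───┼───┼───┼───┤        
│ 4 │ 5 │ 6 │ × │        
├───┼───┼───┼───┤        
│ 1 │ 2 │ 3 │ - │        
├───┼───┼───┼───┤        
│ 0 │ . │ = │ + │        
├───┼───┼───┼───┤        
│ C │ MC│ MR│ M+│        
└───┴───┴───┴───┘        
                         
                         
                         
                         


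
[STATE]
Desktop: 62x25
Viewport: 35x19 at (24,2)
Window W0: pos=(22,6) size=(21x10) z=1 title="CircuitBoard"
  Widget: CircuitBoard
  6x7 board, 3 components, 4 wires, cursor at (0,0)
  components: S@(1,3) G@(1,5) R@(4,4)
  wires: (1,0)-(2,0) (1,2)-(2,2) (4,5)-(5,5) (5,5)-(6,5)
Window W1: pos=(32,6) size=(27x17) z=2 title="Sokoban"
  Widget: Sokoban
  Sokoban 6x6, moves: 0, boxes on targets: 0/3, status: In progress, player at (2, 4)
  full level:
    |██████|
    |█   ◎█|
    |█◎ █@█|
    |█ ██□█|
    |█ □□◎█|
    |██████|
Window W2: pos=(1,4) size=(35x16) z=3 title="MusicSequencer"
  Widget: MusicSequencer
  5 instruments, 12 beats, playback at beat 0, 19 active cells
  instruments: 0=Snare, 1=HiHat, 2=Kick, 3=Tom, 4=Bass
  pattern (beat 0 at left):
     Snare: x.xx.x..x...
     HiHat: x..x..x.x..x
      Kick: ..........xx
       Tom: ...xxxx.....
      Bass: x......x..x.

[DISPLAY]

                                   
                                   
━━━━━━━━━━━┓                       
           ┃                       
───────────┨━━━━━━━━━━━━━━━━━━━━━━┓
           ┃koban                 ┃
           ┃──────────────────────┨
           ┃███                   ┃
           ┃ ◎█                   ┃
           ┃█@█                   ┃
           ┃█□█                   ┃
           ┃□◎█                   ┃
           ┃███                   ┃
           ┃es: 0  0/3            ┃
           ┃                      ┃
           ┃                      ┃
           ┃                      ┃
━━━━━━━━━━━┛                      ┃
        ┃                         ┃


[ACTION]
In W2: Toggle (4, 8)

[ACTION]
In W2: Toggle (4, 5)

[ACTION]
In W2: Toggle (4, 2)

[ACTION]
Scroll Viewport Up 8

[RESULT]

                                   
                                   
                                   
                                   
━━━━━━━━━━━┓                       
           ┃                       
───────────┨━━━━━━━━━━━━━━━━━━━━━━┓
           ┃koban                 ┃
           ┃──────────────────────┨
           ┃███                   ┃
           ┃ ◎█                   ┃
           ┃█@█                   ┃
           ┃█□█                   ┃
           ┃□◎█                   ┃
           ┃███                   ┃
           ┃es: 0  0/3            ┃
           ┃                      ┃
           ┃                      ┃
           ┃                      ┃


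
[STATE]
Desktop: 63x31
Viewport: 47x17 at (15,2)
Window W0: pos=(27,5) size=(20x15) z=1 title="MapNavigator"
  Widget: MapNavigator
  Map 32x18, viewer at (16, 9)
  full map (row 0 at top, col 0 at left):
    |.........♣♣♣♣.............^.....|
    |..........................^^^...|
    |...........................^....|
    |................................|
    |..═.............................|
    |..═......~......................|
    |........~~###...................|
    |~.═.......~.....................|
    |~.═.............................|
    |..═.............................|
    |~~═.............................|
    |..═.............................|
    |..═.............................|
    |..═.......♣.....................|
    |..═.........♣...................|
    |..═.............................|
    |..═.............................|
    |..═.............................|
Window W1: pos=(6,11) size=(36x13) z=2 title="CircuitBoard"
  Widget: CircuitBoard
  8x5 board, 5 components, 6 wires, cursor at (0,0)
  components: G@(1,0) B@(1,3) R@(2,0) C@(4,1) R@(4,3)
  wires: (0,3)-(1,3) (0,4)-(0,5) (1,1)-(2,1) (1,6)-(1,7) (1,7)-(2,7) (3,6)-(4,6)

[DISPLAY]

                                               
                                               
                                               
            ┏━━━━━━━━━━━━━━━━━━┓               
            ┃ MapNavigator     ┃               
            ┠──────────────────┨               
            ┃..................┃               
            ┃..~...............┃               
            ┃.~~###............┃               
━━━━━━━━━━━━━━━━━━━━━━━━━━┓....┃               
Board                     ┃....┃               
──────────────────────────┨....┃               
 3 4 5 6 7                ┃....┃               
        ·   · ─ ·         ┃....┃               
        │                 ┃....┃               
·       B           · ─ · ┃....┃               
│                       │ ┃....┃               


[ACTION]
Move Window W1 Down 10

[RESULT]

                                               
                                               
                                               
            ┏━━━━━━━━━━━━━━━━━━┓               
            ┃ MapNavigator     ┃               
            ┠──────────────────┨               
            ┃..................┃               
            ┃..~...............┃               
            ┃.~~###............┃               
            ┃...~..............┃               
            ┃..................┃               
            ┃.........@........┃               
            ┃..................┃               
            ┃..................┃               
            ┃..................┃               
            ┃...♣..............┃               
━━━━━━━━━━━━━━━━━━━━━━━━━━┓....┃               


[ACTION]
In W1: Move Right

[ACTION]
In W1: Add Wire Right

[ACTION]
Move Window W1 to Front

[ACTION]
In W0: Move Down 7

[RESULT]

                                               
                                               
                                               
            ┏━━━━━━━━━━━━━━━━━━┓               
            ┃ MapNavigator     ┃               
            ┠──────────────────┨               
            ┃..................┃               
            ┃..................┃               
            ┃...♣..............┃               
            ┃.....♣............┃               
            ┃..................┃               
            ┃.........@........┃               
            ┃..................┃               
            ┃                  ┃               
            ┃                  ┃               
            ┃                  ┃               
━━━━━━━━━━━━━━━━━━━━━━━━━━┓    ┃               


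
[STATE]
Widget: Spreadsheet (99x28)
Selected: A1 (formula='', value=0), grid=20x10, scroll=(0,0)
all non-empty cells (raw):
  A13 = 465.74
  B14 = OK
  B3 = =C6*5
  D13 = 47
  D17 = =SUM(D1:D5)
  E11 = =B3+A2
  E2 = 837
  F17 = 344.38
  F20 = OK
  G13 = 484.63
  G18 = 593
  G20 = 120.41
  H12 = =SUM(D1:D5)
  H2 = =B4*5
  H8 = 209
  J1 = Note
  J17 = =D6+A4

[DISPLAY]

A1:                                                                                                
       A       B       C       D       E       F       G       H       I       J                   
---------------------------------------------------------------------------------------------------
  1      [0]       0       0       0       0       0       0       0       0Note                   
  2        0       0       0       0     837       0       0       0       0       0               
  3        0       0       0       0       0       0       0       0       0       0               
  4        0       0       0       0       0       0       0       0       0       0               
  5        0       0       0       0       0       0       0       0       0       0               
  6        0       0       0       0       0       0       0       0       0       0               
  7        0       0       0       0       0       0       0       0       0       0               
  8        0       0       0       0       0       0       0     209       0       0               
  9        0       0       0       0       0       0       0       0       0       0               
 10        0       0       0       0       0       0       0       0       0       0               
 11        0       0       0       0       0       0       0       0       0       0               
 12        0       0       0       0       0       0       0       0       0       0               
 13   465.74       0       0      47       0       0  484.63       0       0       0               
 14        0OK             0       0       0       0       0       0       0       0               
 15        0       0       0       0       0       0       0       0       0       0               
 16        0       0       0       0       0       0       0       0       0       0               
 17        0       0       0       0       0  344.38       0       0       0       0               
 18        0       0       0       0       0       0     593       0       0       0               
 19        0       0       0       0       0       0       0       0       0       0               
 20        0       0       0       0       0OK        120.41       0       0       0               
                                                                                                   
                                                                                                   
                                                                                                   
                                                                                                   
                                                                                                   


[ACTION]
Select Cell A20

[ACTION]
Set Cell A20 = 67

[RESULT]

A20: 67                                                                                            
       A       B       C       D       E       F       G       H       I       J                   
---------------------------------------------------------------------------------------------------
  1        0       0       0       0       0       0       0       0       0Note                   
  2        0       0       0       0     837       0       0       0       0       0               
  3        0       0       0       0       0       0       0       0       0       0               
  4        0       0       0       0       0       0       0       0       0       0               
  5        0       0       0       0       0       0       0       0       0       0               
  6        0       0       0       0       0       0       0       0       0       0               
  7        0       0       0       0       0       0       0       0       0       0               
  8        0       0       0       0       0       0       0     209       0       0               
  9        0       0       0       0       0       0       0       0       0       0               
 10        0       0       0       0       0       0       0       0       0       0               
 11        0       0       0       0       0       0       0       0       0       0               
 12        0       0       0       0       0       0       0       0       0       0               
 13   465.74       0       0      47       0       0  484.63       0       0       0               
 14        0OK             0       0       0       0       0       0       0       0               
 15        0       0       0       0       0       0       0       0       0       0               
 16        0       0       0       0       0       0       0       0       0       0               
 17        0       0       0       0       0  344.38       0       0       0       0               
 18        0       0       0       0       0       0     593       0       0       0               
 19        0       0       0       0       0       0       0       0       0       0               
 20     [67]       0       0       0       0OK        120.41       0       0       0               
                                                                                                   
                                                                                                   
                                                                                                   
                                                                                                   
                                                                                                   


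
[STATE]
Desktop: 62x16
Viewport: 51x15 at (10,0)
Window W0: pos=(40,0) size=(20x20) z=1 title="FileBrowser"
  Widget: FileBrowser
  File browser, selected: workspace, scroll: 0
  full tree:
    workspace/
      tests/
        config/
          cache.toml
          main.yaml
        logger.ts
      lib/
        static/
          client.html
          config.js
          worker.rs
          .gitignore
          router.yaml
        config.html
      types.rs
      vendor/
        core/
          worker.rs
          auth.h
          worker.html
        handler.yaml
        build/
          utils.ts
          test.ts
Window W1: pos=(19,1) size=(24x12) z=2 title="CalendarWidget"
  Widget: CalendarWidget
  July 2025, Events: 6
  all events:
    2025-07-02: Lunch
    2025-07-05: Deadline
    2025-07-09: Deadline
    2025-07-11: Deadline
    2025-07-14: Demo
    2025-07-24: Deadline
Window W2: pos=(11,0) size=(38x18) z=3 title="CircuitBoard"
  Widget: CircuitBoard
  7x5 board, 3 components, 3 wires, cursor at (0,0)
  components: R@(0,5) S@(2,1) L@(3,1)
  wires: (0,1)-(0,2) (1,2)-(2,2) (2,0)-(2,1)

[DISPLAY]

 ┏━━━━━━━━━━━━━━━━━━━━━━━━━━━━━━━━━━━━┓━━━━━━━━━━┓ 
 ┃ CircuitBoard                       ┃wser      ┃ 
 ┠────────────────────────────────────┨──────────┨ 
 ┃   0 1 2 3 4 5 6                    ┃rkspace/  ┃ 
 ┃0  [.]  · ─ ·           R           ┃tests/    ┃ 
 ┃                                    ┃lib/      ┃ 
 ┃1           ·                       ┃s.rs      ┃ 
 ┃            │                       ┃vendor/   ┃ 
 ┃2   · ─ S   ·                       ┃          ┃ 
 ┃                                    ┃          ┃ 
 ┃3       L                           ┃          ┃ 
 ┃                                    ┃          ┃ 
 ┃4                                   ┃          ┃ 
 ┃Cursor: (0,0)                       ┃          ┃ 
 ┃                                    ┃          ┃ 


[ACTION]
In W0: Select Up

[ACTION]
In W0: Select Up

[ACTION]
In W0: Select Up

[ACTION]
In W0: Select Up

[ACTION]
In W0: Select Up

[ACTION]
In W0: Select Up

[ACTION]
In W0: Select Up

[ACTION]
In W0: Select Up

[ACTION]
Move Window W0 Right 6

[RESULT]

 ┏━━━━━━━━━━━━━━━━━━━━━━━━━━━━━━━━━━━━┓━━━━━━━━━━━━
 ┃ CircuitBoard                       ┃rowser      
 ┠────────────────────────────────────┨────────────
 ┃   0 1 2 3 4 5 6                    ┃workspace/  
 ┃0  [.]  · ─ ·           R           ┃] tests/    
 ┃                                    ┃] lib/      
 ┃1           ·                       ┃pes.rs      
 ┃            │                       ┃] vendor/   
 ┃2   · ─ S   ·                       ┃            
 ┃                                    ┃            
 ┃3       L                           ┃            
 ┃                                    ┃            
 ┃4                                   ┃            
 ┃Cursor: (0,0)                       ┃            
 ┃                                    ┃            


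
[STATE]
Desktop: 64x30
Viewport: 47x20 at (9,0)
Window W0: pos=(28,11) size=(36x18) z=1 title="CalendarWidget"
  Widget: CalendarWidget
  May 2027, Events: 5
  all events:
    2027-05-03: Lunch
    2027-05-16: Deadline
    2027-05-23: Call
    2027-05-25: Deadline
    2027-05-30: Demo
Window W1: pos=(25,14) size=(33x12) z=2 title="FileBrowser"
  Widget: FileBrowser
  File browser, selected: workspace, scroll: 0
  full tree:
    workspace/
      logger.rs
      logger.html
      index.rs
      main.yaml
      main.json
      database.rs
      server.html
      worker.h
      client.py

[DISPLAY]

                                               
                                               
                                               
                                               
                                               
                                               
                                               
                                               
                                               
                                               
                                               
                   ┏━━━━━━━━━━━━━━━━━━━━━━━━━━━
                   ┃ CalendarWidget            
                   ┠───────────────────────────
                ┏━━━━━━━━━━━━━━━━━━━━━━━━━━━━━━
                ┃ FileBrowser                  
                ┠──────────────────────────────
                ┃> [-] workspace/              
                ┃    logger.rs                 
                ┃    logger.html               


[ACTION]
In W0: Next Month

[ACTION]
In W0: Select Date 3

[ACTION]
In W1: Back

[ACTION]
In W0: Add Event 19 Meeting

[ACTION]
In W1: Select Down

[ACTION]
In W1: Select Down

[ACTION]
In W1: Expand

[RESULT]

                                               
                                               
                                               
                                               
                                               
                                               
                                               
                                               
                                               
                                               
                                               
                   ┏━━━━━━━━━━━━━━━━━━━━━━━━━━━
                   ┃ CalendarWidget            
                   ┠───────────────────────────
                ┏━━━━━━━━━━━━━━━━━━━━━━━━━━━━━━
                ┃ FileBrowser                  
                ┠──────────────────────────────
                ┃  [-] workspace/              
                ┃    logger.rs                 
                ┃  > logger.html               


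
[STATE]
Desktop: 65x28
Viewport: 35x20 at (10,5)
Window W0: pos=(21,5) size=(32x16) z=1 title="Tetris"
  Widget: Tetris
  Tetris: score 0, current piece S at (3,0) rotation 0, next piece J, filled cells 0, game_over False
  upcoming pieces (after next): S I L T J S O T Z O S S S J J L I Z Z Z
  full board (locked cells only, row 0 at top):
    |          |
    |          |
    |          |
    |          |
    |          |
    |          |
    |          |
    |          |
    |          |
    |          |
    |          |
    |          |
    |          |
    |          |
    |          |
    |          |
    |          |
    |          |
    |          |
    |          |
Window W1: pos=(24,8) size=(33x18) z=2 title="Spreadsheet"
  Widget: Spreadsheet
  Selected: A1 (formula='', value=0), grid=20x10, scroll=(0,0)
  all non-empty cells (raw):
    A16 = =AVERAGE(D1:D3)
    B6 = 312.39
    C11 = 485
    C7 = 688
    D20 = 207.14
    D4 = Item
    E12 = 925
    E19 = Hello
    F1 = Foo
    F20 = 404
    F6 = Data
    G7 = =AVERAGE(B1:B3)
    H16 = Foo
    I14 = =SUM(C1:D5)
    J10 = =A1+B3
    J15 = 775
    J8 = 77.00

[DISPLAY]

           ┏━━━━━━━━━━━━━━━━━━━━━━━
           ┃ Tetris                
           ┠───────────────────────
           ┃  ┏━━━━━━━━━━━━━━━━━━━━
           ┃  ┃ Spreadsheet        
           ┃  ┠────────────────────
           ┃  ┃A1:                 
           ┃  ┃       A       B    
           ┃  ┃--------------------
           ┃  ┃  1      [0]       0
           ┃  ┃  2        0       0
           ┃  ┃  3        0       0
           ┃  ┃  4        0       0
           ┃  ┃  5        0       0
           ┃  ┃  6        0  312.39
           ┗━━┃  7        0       0
              ┃  8        0       0
              ┃  9        0       0
              ┃ 10        0       0
              ┃ 11        0       0


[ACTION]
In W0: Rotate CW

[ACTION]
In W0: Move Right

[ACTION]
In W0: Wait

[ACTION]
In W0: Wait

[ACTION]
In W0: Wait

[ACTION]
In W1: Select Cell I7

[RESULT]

           ┏━━━━━━━━━━━━━━━━━━━━━━━
           ┃ Tetris                
           ┠───────────────────────
           ┃  ┏━━━━━━━━━━━━━━━━━━━━
           ┃  ┃ Spreadsheet        
           ┃  ┠────────────────────
           ┃  ┃I7:                 
           ┃  ┃       A       B    
           ┃  ┃--------------------
           ┃  ┃  1        0       0
           ┃  ┃  2        0       0
           ┃  ┃  3        0       0
           ┃  ┃  4        0       0
           ┃  ┃  5        0       0
           ┃  ┃  6        0  312.39
           ┗━━┃  7        0       0
              ┃  8        0       0
              ┃  9        0       0
              ┃ 10        0       0
              ┃ 11        0       0
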